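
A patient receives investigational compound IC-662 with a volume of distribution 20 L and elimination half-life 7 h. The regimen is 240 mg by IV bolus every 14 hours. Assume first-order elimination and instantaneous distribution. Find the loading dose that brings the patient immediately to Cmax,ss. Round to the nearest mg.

f = (1/2)^(14/7) ≈ 0.250000; accumulation ratio R = 1/(1−f) ≈ 1.33333.
Loading dose to hit Cmax,ss on first dose: D_load = D_maint·R ≈ 240 × 1.33333 ≈ 320.00 mg.

320 mg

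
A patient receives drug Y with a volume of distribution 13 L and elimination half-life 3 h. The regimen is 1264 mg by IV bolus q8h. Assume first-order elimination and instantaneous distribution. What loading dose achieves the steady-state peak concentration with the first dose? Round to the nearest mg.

1500 mg

f = (1/2)^(8/3) ≈ 0.157490; accumulation ratio R = 1/(1−f) ≈ 1.18693.
Loading dose to hit Cmax,ss on first dose: D_load = D_maint·R ≈ 1264 × 1.18693 ≈ 1500.28 mg.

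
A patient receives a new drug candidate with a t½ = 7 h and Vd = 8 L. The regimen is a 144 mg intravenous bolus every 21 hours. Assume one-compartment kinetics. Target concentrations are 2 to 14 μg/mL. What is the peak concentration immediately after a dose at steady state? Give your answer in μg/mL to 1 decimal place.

τ = 21 h = 3 half-lives, so f = (1/2)^3 = 0.125.
At steady state, R = 1/(1 − 0.125) = 8/7.
Single-dose peak C₀ = D/Vd = 144/8 = 18 μg/mL.
Steady-state peak Cmax,ss = C₀·R = 18 × 8/7 ≈ 20.571 μg/mL.
Peak 20.6 μg/mL vs MTC 14 μg/mL: exceeds toxic threshold.

20.6 μg/mL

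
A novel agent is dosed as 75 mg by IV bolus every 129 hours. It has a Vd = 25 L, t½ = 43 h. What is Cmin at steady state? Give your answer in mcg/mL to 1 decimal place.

0.4 mcg/mL

τ = 129 h = 3 half-lives, so f = (1/2)^3 = 0.125.
At steady state, R = 1/(1 − 0.125) = 8/7.
Single-dose peak C₀ = D/Vd = 75/25 = 3 mcg/mL.
Steady-state peak Cmax,ss = C₀·R = 3 × 8/7 ≈ 3.429 mcg/mL.
Steady-state trough Cmin,ss = Cmax,ss·f ≈ 3.429 × 0.125 ≈ 0.429 mcg/mL.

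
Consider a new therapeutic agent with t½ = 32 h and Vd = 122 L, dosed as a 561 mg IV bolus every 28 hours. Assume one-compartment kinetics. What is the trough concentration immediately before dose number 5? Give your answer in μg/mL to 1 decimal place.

f = (1/2)^(τ/t½) = (1/2)^(28/32) ≈ 0.5453.
C₀ = D/Vd = 561/122 ≈ 4.598 μg/mL.
Before the 5th dose, 4 doses have been given. Superposition: Cmin = C₀·(f + f² + … + f^4).
≈ 4.598 × (0.5453 + 0.2974 + 0.1621 + 0.0884) ≈ 4.598 × 1.0932 ≈ 5.027 μg/mL.

5.0 μg/mL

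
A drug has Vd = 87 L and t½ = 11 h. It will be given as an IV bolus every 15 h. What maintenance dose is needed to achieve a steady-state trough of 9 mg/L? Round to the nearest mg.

τ/t½ = 15/11 ≈ 1.3636, so f = (1/2)^(15/11) ≈ 0.388602.
Cmin,ss = (D/Vd)·f/(1−f), so D = Cmin,ss·Vd·(1−f)/f.
D = 9 × 87 × (1−f)/f ≈ 9 × 87 × 1.57333 ≈ 1231.92 mg.

1232 mg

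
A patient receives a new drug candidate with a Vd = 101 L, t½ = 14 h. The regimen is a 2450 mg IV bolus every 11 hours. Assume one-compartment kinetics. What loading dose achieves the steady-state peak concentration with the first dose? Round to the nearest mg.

5834 mg

f = (1/2)^(11/14) ≈ 0.580065; accumulation ratio R = 1/(1−f) ≈ 2.38132.
Loading dose to hit Cmax,ss on first dose: D_load = D_maint·R ≈ 2450 × 2.38132 ≈ 5834.23 mg.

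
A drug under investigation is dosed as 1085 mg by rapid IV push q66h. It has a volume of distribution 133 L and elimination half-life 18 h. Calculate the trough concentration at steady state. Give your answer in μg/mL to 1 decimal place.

k = ln2/t½ = ln2/18 ≈ 0.038508 h⁻¹; fraction remaining f = e^(−kτ) = e^(−0.038508×66) ≈ 0.0787.
Accumulation ratio R = 1/(1 − f) ≈ 1/0.9213 ≈ 1.0854.
Each bolus raises the concentration by D/Vd = 1085/133 ≈ 8.158 μg/mL.
Steady-state peak Cmax,ss = C₀·R ≈ 8.158 × 1.0854 ≈ 8.855 μg/mL.
Steady-state trough Cmin,ss = Cmax,ss·f ≈ 8.855 × 0.0787 ≈ 0.697 μg/mL.

0.7 μg/mL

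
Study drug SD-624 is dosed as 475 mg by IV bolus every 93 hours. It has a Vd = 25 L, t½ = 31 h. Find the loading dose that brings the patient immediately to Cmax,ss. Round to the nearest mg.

543 mg

f = (1/2)^(93/31) ≈ 0.125000; accumulation ratio R = 1/(1−f) ≈ 1.14286.
Loading dose to hit Cmax,ss on first dose: D_load = D_maint·R ≈ 475 × 1.14286 ≈ 542.86 mg.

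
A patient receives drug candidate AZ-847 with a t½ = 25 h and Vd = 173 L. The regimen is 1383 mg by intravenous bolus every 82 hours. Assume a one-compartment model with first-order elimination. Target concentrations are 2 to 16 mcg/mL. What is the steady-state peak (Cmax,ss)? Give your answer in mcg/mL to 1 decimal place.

τ/t½ = 82/25 ≈ 3.28, so fraction remaining f = (1/2)^(82/25) ≈ 0.1029.
At steady state, accumulation factor R = 1/(1 − e^(−kτ)) ≈ 1.1147.
Single-dose peak C₀ = D/Vd = 1383/173 ≈ 7.994 mcg/mL.
Cmax,ss = C₀/(1 − f) ≈ 7.994/0.8971 ≈ 8.911 mcg/mL.
Peak 8.9 mcg/mL vs MTC 16 mcg/mL: below toxic threshold.

8.9 mcg/mL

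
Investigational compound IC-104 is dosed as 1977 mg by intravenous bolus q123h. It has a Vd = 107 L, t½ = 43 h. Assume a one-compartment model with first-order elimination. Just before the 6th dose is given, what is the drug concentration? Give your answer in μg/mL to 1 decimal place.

f = (1/2)^(τ/t½) = (1/2)^(123/43) ≈ 0.1377.
C₀ = D/Vd = 1977/107 ≈ 18.477 μg/mL.
Before the 6th dose, 5 doses have been given. Superposition: Cmin = C₀·(f + f² + … + f^5).
≈ 18.477 × (0.1377 + 0.0190 + 0.0026 + 0.0004 + 0.0000) ≈ 18.477 × 0.1597 ≈ 2.951 μg/mL.

3.0 μg/mL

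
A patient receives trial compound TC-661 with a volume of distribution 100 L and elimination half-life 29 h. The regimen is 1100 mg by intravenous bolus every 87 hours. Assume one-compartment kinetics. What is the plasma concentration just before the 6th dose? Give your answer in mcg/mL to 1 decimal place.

f = (1/2)^(τ/t½) = (1/2)^(87/29) ≈ 0.1250.
C₀ = D/Vd = 1100/100 ≈ 11.000 mcg/mL.
Before the 6th dose, 5 doses have been given. Superposition: Cmin = C₀·(f + f² + … + f^5).
≈ 11.000 × (0.1250 + 0.0156 + 0.0020 + 0.0002 + 0.0000) ≈ 11.000 × 0.1428 ≈ 1.571 mcg/mL.

1.6 mcg/mL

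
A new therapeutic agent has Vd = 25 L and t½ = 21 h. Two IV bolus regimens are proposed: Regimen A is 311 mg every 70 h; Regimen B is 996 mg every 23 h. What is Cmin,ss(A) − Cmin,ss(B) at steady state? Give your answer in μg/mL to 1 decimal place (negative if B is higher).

Regimen A: f = (1/2)^(70/21) ≈ 0.0992; Cmin,ss = (311/25)·f/(1−f) ≈ 1.370 μg/mL.
Regimen B: f = (1/2)^(23/21) ≈ 0.4681; Cmin,ss = (996/25)·f/(1−f) ≈ 35.061 μg/mL.
Difference ≈ 1.370 − 35.061 ≈ -33.691 μg/mL.

-33.7 μg/mL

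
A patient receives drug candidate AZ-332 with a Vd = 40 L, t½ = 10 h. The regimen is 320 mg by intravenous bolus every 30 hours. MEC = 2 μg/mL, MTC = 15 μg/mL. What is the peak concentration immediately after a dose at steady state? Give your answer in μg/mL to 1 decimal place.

τ = 30 h = 3 half-lives, so f = (1/2)^3 = 0.125.
At steady state, R = 1/(1 − 0.125) = 8/7.
Single-dose peak C₀ = D/Vd = 320/40 = 8 μg/mL.
Steady-state peak Cmax,ss = C₀·R = 8 × 8/7 ≈ 9.143 μg/mL.
Peak 9.1 μg/mL vs MTC 15 μg/mL: below toxic threshold.

9.1 μg/mL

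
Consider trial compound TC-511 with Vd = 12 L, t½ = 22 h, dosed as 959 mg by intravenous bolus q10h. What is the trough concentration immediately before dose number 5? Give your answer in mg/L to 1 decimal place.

154.6 mg/L

f = (1/2)^(τ/t½) = (1/2)^(10/22) ≈ 0.7297.
C₀ = D/Vd = 959/12 ≈ 79.917 mg/L.
Before the 5th dose, 4 doses have been given. Superposition: Cmin = C₀·(f + f² + … + f^4).
≈ 79.917 × (0.7297 + 0.5325 + 0.3885 + 0.2835) ≈ 79.917 × 1.9342 ≈ 154.575 mg/L.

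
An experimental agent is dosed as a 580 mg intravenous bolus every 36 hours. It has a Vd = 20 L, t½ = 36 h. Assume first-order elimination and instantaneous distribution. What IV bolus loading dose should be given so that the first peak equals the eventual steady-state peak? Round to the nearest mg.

1160 mg

f = (1/2)^(36/36) ≈ 0.500000; accumulation ratio R = 1/(1−f) ≈ 2.00000.
Loading dose to hit Cmax,ss on first dose: D_load = D_maint·R ≈ 580 × 2.00000 ≈ 1160.00 mg.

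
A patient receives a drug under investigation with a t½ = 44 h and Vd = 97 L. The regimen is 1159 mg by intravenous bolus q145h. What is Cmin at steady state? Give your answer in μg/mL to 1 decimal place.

1.4 μg/mL

τ/t½ = 145/44 ≈ 3.2955, so fraction remaining f = (1/2)^(145/44) ≈ 0.1019.
Accumulation ratio R = 1/(1 − f) ≈ 1/0.8981 ≈ 1.1135.
Single-dose peak C₀ = D/Vd = 1159/97 ≈ 11.948 μg/mL.
Steady-state peak Cmax,ss = C₀·R ≈ 11.948 × 1.1135 ≈ 13.304 μg/mL.
Steady-state trough Cmin,ss = Cmax,ss·f ≈ 13.304 × 0.1019 ≈ 1.356 μg/mL.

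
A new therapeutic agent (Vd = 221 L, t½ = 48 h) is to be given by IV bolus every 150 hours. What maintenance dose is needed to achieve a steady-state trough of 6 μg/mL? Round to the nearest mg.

τ/t½ = 150/48 ≈ 3.125, so f = (1/2)^(150/48) ≈ 0.114626.
Cmin,ss = (D/Vd)·f/(1−f), so D = Cmin,ss·Vd·(1−f)/f.
D = 6 × 221 × (1−f)/f ≈ 6 × 221 × 7.72402 ≈ 10242.05 mg.

10242 mg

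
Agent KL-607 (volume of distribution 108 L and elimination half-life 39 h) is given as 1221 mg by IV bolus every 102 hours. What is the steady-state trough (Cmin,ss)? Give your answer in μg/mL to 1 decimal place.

2.2 μg/mL

k = ln2/t½ = ln2/39 ≈ 0.017773 h⁻¹; fraction remaining f = e^(−kτ) = e^(−0.017773×102) ≈ 0.1632.
Single-dose peak C₀ = D/Vd = 1221/108 ≈ 11.306 μg/mL.
Steady-state trough Cmin,ss = C₀·f/(1−f) ≈ 11.306 × 0.1632/0.8368 ≈ 2.205 μg/mL.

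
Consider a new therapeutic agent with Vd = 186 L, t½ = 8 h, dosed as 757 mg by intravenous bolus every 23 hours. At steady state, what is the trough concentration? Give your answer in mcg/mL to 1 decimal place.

k = ln2/t½ = ln2/8 ≈ 0.086643 h⁻¹; fraction remaining f = e^(−kτ) = e^(−0.086643×23) ≈ 0.1363.
Accumulation ratio R = 1/(1 − f) ≈ 1/0.8637 ≈ 1.1578.
Single-dose peak C₀ = D/Vd = 757/186 ≈ 4.070 mcg/mL.
Cmax,ss = C₀/(1 − f) ≈ 4.070/0.8637 ≈ 4.712 mcg/mL.
One interval later, Cmin,ss = Cmax,ss·e^(−kτ) ≈ 4.712 × 0.1363 ≈ 0.642 mcg/mL.

0.6 mcg/mL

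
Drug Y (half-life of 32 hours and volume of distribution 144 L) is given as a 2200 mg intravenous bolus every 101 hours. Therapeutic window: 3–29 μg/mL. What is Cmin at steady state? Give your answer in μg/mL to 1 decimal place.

1.9 μg/mL

k = ln2/t½ = ln2/32 ≈ 0.021661 h⁻¹; fraction remaining f = e^(−kτ) = e^(−0.021661×101) ≈ 0.1122.
Accumulation ratio R = 1/(1 − f) ≈ 1/0.8878 ≈ 1.1264.
Single-dose peak C₀ = D/Vd = 2200/144 ≈ 15.278 μg/mL.
Steady-state peak Cmax,ss = C₀·R ≈ 15.278 × 1.1264 ≈ 17.209 μg/mL.
Steady-state trough Cmin,ss = Cmax,ss·f ≈ 17.209 × 0.1122 ≈ 1.931 μg/mL.
Trough 1.9 μg/mL vs MEC 3 μg/mL: subtherapeutic.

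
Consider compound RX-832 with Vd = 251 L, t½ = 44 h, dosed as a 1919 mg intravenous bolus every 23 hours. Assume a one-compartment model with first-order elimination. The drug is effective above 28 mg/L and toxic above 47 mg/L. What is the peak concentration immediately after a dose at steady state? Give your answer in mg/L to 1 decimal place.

25.2 mg/L

Over one 23-h interval, 23/44 ≈ 0.52273 half-lives elapse, leaving f ≈ 0.6961 of each dose.
At steady state, accumulation factor R = 1/(1 − e^(−kτ)) ≈ 3.2906.
Each bolus raises the concentration by D/Vd = 1919/251 ≈ 7.645 mg/L.
Steady-state peak Cmax,ss = C₀·R ≈ 7.645 × 3.2906 ≈ 25.157 mg/L.
Peak 25.2 mg/L vs MTC 47 mg/L: below toxic threshold.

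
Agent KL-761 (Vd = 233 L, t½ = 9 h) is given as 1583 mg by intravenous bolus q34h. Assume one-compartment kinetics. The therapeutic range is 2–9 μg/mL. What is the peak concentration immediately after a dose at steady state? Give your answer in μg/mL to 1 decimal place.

7.3 μg/mL

Over one 34-h interval, 34/9 ≈ 3.7778 half-lives elapse, leaving f ≈ 0.0729 of each dose.
Accumulation ratio R = 1/(1 − f) ≈ 1/0.9271 ≈ 1.0786.
Single-dose peak C₀ = D/Vd = 1583/233 ≈ 6.794 μg/mL.
Steady-state peak Cmax,ss = C₀·R ≈ 6.794 × 1.0786 ≈ 7.328 μg/mL.
Peak 7.3 μg/mL vs MTC 9 μg/mL: below toxic threshold.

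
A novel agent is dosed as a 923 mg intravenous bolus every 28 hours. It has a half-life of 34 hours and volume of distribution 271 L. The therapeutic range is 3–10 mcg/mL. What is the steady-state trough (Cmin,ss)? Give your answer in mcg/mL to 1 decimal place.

4.4 mcg/mL

Over one 28-h interval, 28/34 ≈ 0.82353 half-lives elapse, leaving f ≈ 0.5651 of each dose.
Accumulation ratio R = 1/(1 − f) ≈ 1/0.4349 ≈ 2.2994.
Single-dose peak C₀ = D/Vd = 923/271 ≈ 3.406 mcg/mL.
Cmax,ss = C₀/(1 − f) ≈ 3.406/0.4349 ≈ 7.832 mcg/mL.
Steady-state trough Cmin,ss = Cmax,ss·f ≈ 7.832 × 0.5651 ≈ 4.426 mcg/mL.
Trough 4.4 mcg/mL vs MEC 3 mcg/mL: adequate.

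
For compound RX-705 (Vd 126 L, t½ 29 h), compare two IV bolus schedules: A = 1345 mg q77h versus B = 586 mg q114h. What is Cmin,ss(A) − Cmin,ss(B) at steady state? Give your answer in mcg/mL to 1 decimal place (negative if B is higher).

1.7 mcg/mL

Regimen A: f = (1/2)^(77/29) ≈ 0.1587; Cmin,ss = (1345/126)·f/(1−f) ≈ 2.014 mcg/mL.
Regimen B: f = (1/2)^(114/29) ≈ 0.0656; Cmin,ss = (586/126)·f/(1−f) ≈ 0.327 mcg/mL.
Difference ≈ 2.014 − 0.327 ≈ 1.687 mcg/mL.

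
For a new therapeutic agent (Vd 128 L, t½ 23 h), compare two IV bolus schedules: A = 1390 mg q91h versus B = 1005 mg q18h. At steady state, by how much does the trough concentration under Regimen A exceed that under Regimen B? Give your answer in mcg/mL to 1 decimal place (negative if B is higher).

Regimen A: f = (1/2)^(91/23) ≈ 0.0644; Cmin,ss = (1390/128)·f/(1−f) ≈ 0.747 mcg/mL.
Regimen B: f = (1/2)^(18/23) ≈ 0.5813; Cmin,ss = (1005/128)·f/(1−f) ≈ 10.901 mcg/mL.
Difference ≈ 0.747 − 10.901 ≈ -10.154 mcg/mL.

-10.2 mcg/mL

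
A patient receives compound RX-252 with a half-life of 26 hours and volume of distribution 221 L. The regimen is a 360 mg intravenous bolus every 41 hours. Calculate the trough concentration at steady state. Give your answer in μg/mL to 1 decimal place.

τ/t½ = 41/26 ≈ 1.5769, so fraction remaining f = (1/2)^(41/26) ≈ 0.3352.
Single-dose peak C₀ = D/Vd = 360/221 ≈ 1.629 μg/mL.
Steady-state trough Cmin,ss = C₀·f/(1−f) ≈ 1.629 × 0.3352/0.6648 ≈ 0.821 μg/mL.

0.8 μg/mL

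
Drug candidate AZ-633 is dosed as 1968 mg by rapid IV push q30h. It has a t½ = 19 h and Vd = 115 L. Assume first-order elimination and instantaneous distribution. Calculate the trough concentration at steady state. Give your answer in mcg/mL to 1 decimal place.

8.6 mcg/mL

τ/t½ = 30/19 ≈ 1.5789, so fraction remaining f = (1/2)^(30/19) ≈ 0.3347.
At steady state, accumulation factor R = 1/(1 − e^(−kτ)) ≈ 1.5031.
Single-dose peak C₀ = D/Vd = 1968/115 ≈ 17.113 mcg/mL.
Steady-state peak Cmax,ss = C₀·R ≈ 17.113 × 1.5031 ≈ 25.723 mcg/mL.
One interval later, Cmin,ss = Cmax,ss·e^(−kτ) ≈ 25.723 × 0.3347 ≈ 8.609 mcg/mL.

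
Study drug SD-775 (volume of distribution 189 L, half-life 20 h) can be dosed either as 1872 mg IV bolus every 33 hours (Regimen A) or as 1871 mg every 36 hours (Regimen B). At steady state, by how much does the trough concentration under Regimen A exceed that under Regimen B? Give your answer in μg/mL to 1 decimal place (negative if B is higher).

0.6 μg/mL

Regimen A: f = (1/2)^(33/20) ≈ 0.3186; Cmin,ss = (1872/189)·f/(1−f) ≈ 4.631 μg/mL.
Regimen B: f = (1/2)^(36/20) ≈ 0.2872; Cmin,ss = (1871/189)·f/(1−f) ≈ 3.989 μg/mL.
Difference ≈ 4.631 − 3.989 ≈ 0.642 μg/mL.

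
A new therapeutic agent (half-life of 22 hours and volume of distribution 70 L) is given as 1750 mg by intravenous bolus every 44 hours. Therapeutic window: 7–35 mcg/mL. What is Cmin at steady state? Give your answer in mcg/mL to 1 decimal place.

8.3 mcg/mL

τ = 44 h = 2 half-lives, so f = (1/2)^2 = 0.25.
At steady state, R = 1/(1 − 0.25) = 4/3.
Single-dose peak C₀ = D/Vd = 1750/70 = 25 mcg/mL.
Steady-state peak Cmax,ss = C₀·R = 25 × 4/3 ≈ 33.333 mcg/mL.
Steady-state trough Cmin,ss = Cmax,ss·f ≈ 33.333 × 0.25 ≈ 8.333 mcg/mL.
Trough 8.3 mcg/mL vs MEC 7 mcg/mL: adequate.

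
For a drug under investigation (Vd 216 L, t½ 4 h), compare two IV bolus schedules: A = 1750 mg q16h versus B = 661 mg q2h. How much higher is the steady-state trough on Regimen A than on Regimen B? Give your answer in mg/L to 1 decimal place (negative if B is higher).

Regimen A: f = (1/2)^(16/4) ≈ 0.0625; Cmin,ss = (1750/216)·f/(1−f) ≈ 0.540 mg/L.
Regimen B: f = (1/2)^(2/4) ≈ 0.7071; Cmin,ss = (661/216)·f/(1−f) ≈ 7.388 mg/L.
Difference ≈ 0.540 − 7.388 ≈ -6.848 mg/L.

-6.8 mg/L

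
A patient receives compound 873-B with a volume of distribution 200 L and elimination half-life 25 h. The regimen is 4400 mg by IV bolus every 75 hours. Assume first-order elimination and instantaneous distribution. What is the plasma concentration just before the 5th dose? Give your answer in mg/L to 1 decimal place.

f = (1/2)^(τ/t½) = (1/2)^(75/25) ≈ 0.1250.
C₀ = D/Vd = 4400/200 ≈ 22.000 mg/L.
Before the 5th dose, 4 doses have been given. Superposition: Cmin = C₀·(f + f² + … + f^4).
≈ 22.000 × (0.1250 + 0.0156 + 0.0020 + 0.0002) ≈ 22.000 × 0.1428 ≈ 3.142 mg/L.

3.1 mg/L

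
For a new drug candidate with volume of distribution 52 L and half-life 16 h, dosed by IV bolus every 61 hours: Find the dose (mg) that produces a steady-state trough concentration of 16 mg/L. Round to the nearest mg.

10858 mg

τ/t½ = 61/16 ≈ 3.8125, so f = (1/2)^(61/16) ≈ 0.071174.
Cmin,ss = (D/Vd)·f/(1−f), so D = Cmin,ss·Vd·(1−f)/f.
D = 16 × 52 × (1−f)/f ≈ 16 × 52 × 13.05007 ≈ 10857.66 mg.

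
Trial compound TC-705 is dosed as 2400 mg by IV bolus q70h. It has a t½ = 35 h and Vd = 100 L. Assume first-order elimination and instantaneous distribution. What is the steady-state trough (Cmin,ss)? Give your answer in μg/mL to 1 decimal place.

8.0 μg/mL

The dosing interval is 2 half-lives, so f = 2^(−2) = 0.25.
Accumulation ratio R = 1/(1 − f) = 1/0.75 = 4/3.
Single-dose peak C₀ = D/Vd = 2400/100 = 24 μg/mL.
Steady-state peak Cmax,ss = C₀·R = 24 × 4/3 ≈ 32.000 μg/mL.
Steady-state trough Cmin,ss = Cmax,ss·f ≈ 32.000 × 0.25 ≈ 8.000 μg/mL.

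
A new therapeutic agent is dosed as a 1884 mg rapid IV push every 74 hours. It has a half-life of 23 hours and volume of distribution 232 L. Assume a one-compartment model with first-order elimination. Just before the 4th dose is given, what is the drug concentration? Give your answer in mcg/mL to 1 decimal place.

1.0 mcg/mL

f = (1/2)^(τ/t½) = (1/2)^(74/23) ≈ 0.1075.
C₀ = D/Vd = 1884/232 ≈ 8.121 mcg/mL.
Before the 4th dose, 3 doses have been given. Superposition: Cmin = C₀·(f + f² + … + f^3).
≈ 8.121 × (0.1075 + 0.0116 + 0.0012) ≈ 8.121 × 0.1203 ≈ 0.977 mcg/mL.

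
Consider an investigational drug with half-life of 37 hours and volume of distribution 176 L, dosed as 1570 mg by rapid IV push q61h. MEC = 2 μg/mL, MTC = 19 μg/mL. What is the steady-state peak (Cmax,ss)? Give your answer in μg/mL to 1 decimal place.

Over one 61-h interval, 61/37 ≈ 1.6486 half-lives elapse, leaving f ≈ 0.3189 of each dose.
Accumulation ratio R = 1/(1 − f) ≈ 1/0.6811 ≈ 1.4682.
Each bolus raises the concentration by D/Vd = 1570/176 ≈ 8.920 μg/mL.
Steady-state peak Cmax,ss = C₀·R ≈ 8.920 × 1.4682 ≈ 13.096 μg/mL.
Peak 13.1 μg/mL vs MTC 19 μg/mL: below toxic threshold.

13.1 μg/mL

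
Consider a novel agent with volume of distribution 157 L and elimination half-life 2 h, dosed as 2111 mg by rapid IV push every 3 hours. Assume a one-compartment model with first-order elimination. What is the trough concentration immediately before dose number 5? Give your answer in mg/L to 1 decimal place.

7.2 mg/L

f = (1/2)^(τ/t½) = (1/2)^(3/2) ≈ 0.3536.
C₀ = D/Vd = 2111/157 ≈ 13.446 mg/L.
Before the 5th dose, 4 doses have been given. Superposition: Cmin = C₀·(f + f² + … + f^4).
≈ 13.446 × (0.3536 + 0.1250 + 0.0442 + 0.0156) ≈ 13.446 × 0.5384 ≈ 7.239 mg/L.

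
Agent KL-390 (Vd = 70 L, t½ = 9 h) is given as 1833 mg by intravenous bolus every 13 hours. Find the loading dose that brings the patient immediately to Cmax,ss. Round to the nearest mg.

2898 mg

f = (1/2)^(13/9) ≈ 0.367434; accumulation ratio R = 1/(1−f) ≈ 1.58086.
Loading dose to hit Cmax,ss on first dose: D_load = D_maint·R ≈ 1833 × 1.58086 ≈ 2897.72 mg.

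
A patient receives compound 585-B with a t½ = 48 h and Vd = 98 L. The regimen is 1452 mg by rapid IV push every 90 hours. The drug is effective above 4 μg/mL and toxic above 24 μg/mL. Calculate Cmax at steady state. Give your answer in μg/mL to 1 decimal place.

20.4 μg/mL

Over one 90-h interval, 90/48 ≈ 1.875 half-lives elapse, leaving f ≈ 0.2726 of each dose.
At steady state, accumulation factor R = 1/(1 − e^(−kτ)) ≈ 1.3748.
Each bolus raises the concentration by D/Vd = 1452/98 ≈ 14.816 μg/mL.
Cmax,ss = C₀/(1 − f) ≈ 14.816/0.7274 ≈ 20.368 μg/mL.
Peak 20.4 μg/mL vs MTC 24 μg/mL: below toxic threshold.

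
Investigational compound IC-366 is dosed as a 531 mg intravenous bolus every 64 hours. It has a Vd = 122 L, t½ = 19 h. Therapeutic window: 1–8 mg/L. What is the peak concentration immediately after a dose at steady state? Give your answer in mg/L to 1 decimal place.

4.8 mg/L

Over one 64-h interval, 64/19 ≈ 3.3684 half-lives elapse, leaving f ≈ 0.0968 of each dose.
At steady state, accumulation factor R = 1/(1 − e^(−kτ)) ≈ 1.1072.
Single-dose peak C₀ = D/Vd = 531/122 ≈ 4.352 mg/L.
Steady-state peak Cmax,ss = C₀·R ≈ 4.352 × 1.1072 ≈ 4.819 mg/L.
Peak 4.8 mg/L vs MTC 8 mg/L: below toxic threshold.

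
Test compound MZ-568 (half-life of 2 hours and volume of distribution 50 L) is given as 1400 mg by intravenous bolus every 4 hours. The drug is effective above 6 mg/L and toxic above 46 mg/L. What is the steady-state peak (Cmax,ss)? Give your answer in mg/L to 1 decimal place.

37.3 mg/L

τ = 4 h = 2 half-lives, so f = (1/2)^2 = 0.25.
At steady state, R = 1/(1 − 0.25) = 4/3.
Single-dose peak C₀ = D/Vd = 1400/50 = 28 mg/L.
Steady-state peak Cmax,ss = C₀·R = 28 × 4/3 ≈ 37.333 mg/L.
Peak 37.3 mg/L vs MTC 46 mg/L: below toxic threshold.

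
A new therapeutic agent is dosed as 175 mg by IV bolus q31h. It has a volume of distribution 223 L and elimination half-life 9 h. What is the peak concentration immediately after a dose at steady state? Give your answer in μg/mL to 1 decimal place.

k = ln2/t½ = ln2/9 ≈ 0.077016 h⁻¹; fraction remaining f = e^(−kτ) = e^(−0.077016×31) ≈ 0.0919.
Accumulation ratio R = 1/(1 − f) ≈ 1/0.9081 ≈ 1.1012.
Each bolus raises the concentration by D/Vd = 175/223 ≈ 0.785 μg/mL.
Cmax,ss = C₀/(1 − f) ≈ 0.785/0.9081 ≈ 0.864 μg/mL.

0.9 μg/mL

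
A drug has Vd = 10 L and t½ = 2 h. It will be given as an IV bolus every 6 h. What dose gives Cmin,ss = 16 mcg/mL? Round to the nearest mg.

1120 mg

τ/t½ = 6/2 ≈ 3, so f = (1/2)^(6/2) ≈ 0.125000.
Cmin,ss = (D/Vd)·f/(1−f), so D = Cmin,ss·Vd·(1−f)/f.
D = 16 × 10 × (1−f)/f ≈ 16 × 10 × 7.00000 ≈ 1120.00 mg.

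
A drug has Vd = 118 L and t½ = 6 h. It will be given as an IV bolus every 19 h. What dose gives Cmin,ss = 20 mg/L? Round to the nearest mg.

18832 mg

τ/t½ = 19/6 ≈ 3.1667, so f = (1/2)^(19/6) ≈ 0.111362.
Cmin,ss = (D/Vd)·f/(1−f), so D = Cmin,ss·Vd·(1−f)/f.
D = 20 × 118 × (1−f)/f ≈ 20 × 118 × 7.97972 ≈ 18832.14 mg.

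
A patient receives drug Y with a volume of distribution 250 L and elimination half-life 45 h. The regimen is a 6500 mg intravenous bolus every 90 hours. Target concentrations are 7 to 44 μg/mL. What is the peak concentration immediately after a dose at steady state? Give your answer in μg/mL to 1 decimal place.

34.7 μg/mL

τ = 90 h = 2 half-lives, so f = (1/2)^2 = 0.25.
Accumulation ratio R = 1/(1 − f) = 1/0.75 = 4/3.
Single-dose peak C₀ = D/Vd = 6500/250 = 26 μg/mL.
Steady-state peak Cmax,ss = C₀·R = 26 × 4/3 ≈ 34.667 μg/mL.
Peak 34.7 μg/mL vs MTC 44 μg/mL: below toxic threshold.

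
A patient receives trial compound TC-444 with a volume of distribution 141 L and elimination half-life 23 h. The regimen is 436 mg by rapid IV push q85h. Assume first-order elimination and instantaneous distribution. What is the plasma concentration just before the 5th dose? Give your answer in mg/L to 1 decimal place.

0.3 mg/L

f = (1/2)^(τ/t½) = (1/2)^(85/23) ≈ 0.0772.
C₀ = D/Vd = 436/141 ≈ 3.092 mg/L.
Before the 5th dose, 4 doses have been given. Superposition: Cmin = C₀·(f + f² + … + f^4).
≈ 3.092 × (0.0772 + 0.0060 + 0.0005 + 0.0000) ≈ 3.092 × 0.0837 ≈ 0.259 mg/L.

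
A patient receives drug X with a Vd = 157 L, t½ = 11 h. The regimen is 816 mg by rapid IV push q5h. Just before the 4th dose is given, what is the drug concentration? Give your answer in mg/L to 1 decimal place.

8.6 mg/L

f = (1/2)^(τ/t½) = (1/2)^(5/11) ≈ 0.7297.
C₀ = D/Vd = 816/157 ≈ 5.197 mg/L.
Before the 4th dose, 3 doses have been given. Superposition: Cmin = C₀·(f + f² + … + f^3).
≈ 5.197 × (0.7297 + 0.5325 + 0.3885) ≈ 5.197 × 1.6507 ≈ 8.579 mg/L.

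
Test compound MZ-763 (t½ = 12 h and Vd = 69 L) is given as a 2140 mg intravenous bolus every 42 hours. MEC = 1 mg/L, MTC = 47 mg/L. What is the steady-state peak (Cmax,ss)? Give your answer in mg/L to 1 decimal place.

34.0 mg/L

τ/t½ = 42/12 ≈ 3.5, so fraction remaining f = (1/2)^(42/12) ≈ 0.0884.
Accumulation ratio R = 1/(1 − f) ≈ 1/0.9116 ≈ 1.0970.
Each bolus raises the concentration by D/Vd = 2140/69 ≈ 31.014 mg/L.
Steady-state peak Cmax,ss = C₀·R ≈ 31.014 × 1.0970 ≈ 34.022 mg/L.
Peak 34.0 mg/L vs MTC 47 mg/L: below toxic threshold.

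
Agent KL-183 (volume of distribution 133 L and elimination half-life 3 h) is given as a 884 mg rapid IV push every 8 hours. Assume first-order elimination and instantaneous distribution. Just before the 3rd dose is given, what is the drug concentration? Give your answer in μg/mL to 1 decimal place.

1.2 μg/mL

f = (1/2)^(τ/t½) = (1/2)^(8/3) ≈ 0.1575.
C₀ = D/Vd = 884/133 ≈ 6.647 μg/mL.
Before the 3rd dose, 2 doses have been given. Superposition: Cmin = C₀·(f + f²).
≈ 6.647 × (0.1575 + 0.0248) ≈ 6.647 × 0.1823 ≈ 1.212 μg/mL.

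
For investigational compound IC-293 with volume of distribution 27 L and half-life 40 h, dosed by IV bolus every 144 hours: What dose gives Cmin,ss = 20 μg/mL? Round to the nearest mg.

6008 mg

τ/t½ = 144/40 ≈ 3.6, so f = (1/2)^(144/40) ≈ 0.082469.
Cmin,ss = (D/Vd)·f/(1−f), so D = Cmin,ss·Vd·(1−f)/f.
D = 20 × 27 × (1−f)/f ≈ 20 × 27 × 11.12577 ≈ 6007.92 mg.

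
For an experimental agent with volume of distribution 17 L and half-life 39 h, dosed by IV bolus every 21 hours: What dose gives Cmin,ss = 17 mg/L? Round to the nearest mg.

τ/t½ = 21/39 ≈ 0.53846, so f = (1/2)^(21/39) ≈ 0.688505.
Cmin,ss = (D/Vd)·f/(1−f), so D = Cmin,ss·Vd·(1−f)/f.
D = 17 × 17 × (1−f)/f ≈ 17 × 17 × 0.45242 ≈ 130.75 mg.

131 mg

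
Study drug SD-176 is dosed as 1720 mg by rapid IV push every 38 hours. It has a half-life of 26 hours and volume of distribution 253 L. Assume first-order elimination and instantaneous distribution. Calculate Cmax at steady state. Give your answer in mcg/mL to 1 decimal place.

τ/t½ = 38/26 ≈ 1.4615, so fraction remaining f = (1/2)^(38/26) ≈ 0.3631.
At steady state, accumulation factor R = 1/(1 − e^(−kτ)) ≈ 1.5701.
Each bolus raises the concentration by D/Vd = 1720/253 ≈ 6.798 mcg/mL.
Steady-state peak Cmax,ss = C₀·R ≈ 6.798 × 1.5701 ≈ 10.674 mcg/mL.

10.7 mcg/mL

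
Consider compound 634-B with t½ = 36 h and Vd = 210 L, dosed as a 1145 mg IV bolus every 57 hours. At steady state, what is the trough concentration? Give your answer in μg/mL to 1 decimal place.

2.7 μg/mL

k = ln2/t½ = ln2/36 ≈ 0.019254 h⁻¹; fraction remaining f = e^(−kτ) = e^(−0.019254×57) ≈ 0.3337.
At steady state, accumulation factor R = 1/(1 − e^(−kτ)) ≈ 1.5008.
Each bolus raises the concentration by D/Vd = 1145/210 ≈ 5.452 μg/mL.
Steady-state peak Cmax,ss = C₀·R ≈ 5.452 × 1.5008 ≈ 8.182 μg/mL.
Steady-state trough Cmin,ss = Cmax,ss·f ≈ 8.182 × 0.3337 ≈ 2.730 μg/mL.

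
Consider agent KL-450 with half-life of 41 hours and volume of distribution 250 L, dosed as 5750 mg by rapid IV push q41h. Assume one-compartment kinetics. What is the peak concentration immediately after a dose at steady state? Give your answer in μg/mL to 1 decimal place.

46.0 μg/mL

τ = 41 h = 1 half-life, so f = (1/2)^1 = 0.5.
Accumulation ratio R = 1/(1 − f) = 1/0.5 = 2/1.
Single-dose peak C₀ = D/Vd = 5750/250 = 23 μg/mL.
Steady-state peak Cmax,ss = C₀·R = 23 × 2/1 ≈ 46.000 μg/mL.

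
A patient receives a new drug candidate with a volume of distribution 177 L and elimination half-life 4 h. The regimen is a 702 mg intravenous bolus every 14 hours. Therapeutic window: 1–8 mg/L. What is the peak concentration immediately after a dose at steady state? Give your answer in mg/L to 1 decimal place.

k = ln2/t½ = ln2/4 ≈ 0.173287 h⁻¹; fraction remaining f = e^(−kτ) = e^(−0.173287×14) ≈ 0.0884.
At steady state, accumulation factor R = 1/(1 − e^(−kτ)) ≈ 1.0970.
Single-dose peak C₀ = D/Vd = 702/177 ≈ 3.966 mg/L.
Steady-state peak Cmax,ss = C₀·R ≈ 3.966 × 1.0970 ≈ 4.351 mg/L.
Peak 4.4 mg/L vs MTC 8 mg/L: below toxic threshold.

4.4 mg/L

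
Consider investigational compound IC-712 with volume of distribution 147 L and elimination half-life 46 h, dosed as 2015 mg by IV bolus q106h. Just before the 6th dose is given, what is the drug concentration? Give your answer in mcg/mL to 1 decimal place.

f = (1/2)^(τ/t½) = (1/2)^(106/46) ≈ 0.2025.
C₀ = D/Vd = 2015/147 ≈ 13.707 mcg/mL.
Before the 6th dose, 5 doses have been given. Superposition: Cmin = C₀·(f + f² + … + f^5).
≈ 13.707 × (0.2025 + 0.0410 + 0.0083 + 0.0017 + 0.0003) ≈ 13.707 × 0.2538 ≈ 3.479 mcg/mL.

3.5 mcg/mL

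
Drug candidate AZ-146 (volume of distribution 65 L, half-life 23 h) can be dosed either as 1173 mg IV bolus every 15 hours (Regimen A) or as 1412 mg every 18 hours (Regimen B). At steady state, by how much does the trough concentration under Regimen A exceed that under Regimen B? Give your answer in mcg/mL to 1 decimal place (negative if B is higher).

1.4 mcg/mL

Regimen A: f = (1/2)^(15/23) ≈ 0.6363; Cmin,ss = (1173/65)·f/(1−f) ≈ 31.572 mcg/mL.
Regimen B: f = (1/2)^(18/23) ≈ 0.5813; Cmin,ss = (1412/65)·f/(1−f) ≈ 30.159 mcg/mL.
Difference ≈ 31.572 − 30.159 ≈ 1.413 mcg/mL.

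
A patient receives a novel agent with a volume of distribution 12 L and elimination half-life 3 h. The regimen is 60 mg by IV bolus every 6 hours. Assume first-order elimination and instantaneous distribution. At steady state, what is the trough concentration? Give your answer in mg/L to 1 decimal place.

τ = 6 h = 2 half-lives, so f = (1/2)^2 = 0.25.
Accumulation ratio R = 1/(1 − f) = 1/0.75 = 4/3.
Single-dose peak C₀ = D/Vd = 60/12 = 5 mg/L.
Steady-state peak Cmax,ss = C₀·R = 5 × 4/3 ≈ 6.667 mg/L.
Steady-state trough Cmin,ss = Cmax,ss·f ≈ 6.667 × 0.25 ≈ 1.667 mg/L.

1.7 mg/L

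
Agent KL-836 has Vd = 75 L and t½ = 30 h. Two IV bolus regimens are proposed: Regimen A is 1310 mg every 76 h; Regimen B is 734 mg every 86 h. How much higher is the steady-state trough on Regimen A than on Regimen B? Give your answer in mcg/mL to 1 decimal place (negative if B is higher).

Regimen A: f = (1/2)^(76/30) ≈ 0.1727; Cmin,ss = (1310/75)·f/(1−f) ≈ 3.646 mcg/mL.
Regimen B: f = (1/2)^(86/30) ≈ 0.1371; Cmin,ss = (734/75)·f/(1−f) ≈ 1.555 mcg/mL.
Difference ≈ 3.646 − 1.555 ≈ 2.091 mcg/mL.

2.1 mcg/mL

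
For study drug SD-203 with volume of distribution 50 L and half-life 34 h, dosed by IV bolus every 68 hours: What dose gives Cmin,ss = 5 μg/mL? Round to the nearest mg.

750 mg

τ/t½ = 68/34 ≈ 2, so f = (1/2)^(68/34) ≈ 0.250000.
Cmin,ss = (D/Vd)·f/(1−f), so D = Cmin,ss·Vd·(1−f)/f.
D = 5 × 50 × (1−f)/f ≈ 5 × 50 × 3.00000 ≈ 750.00 mg.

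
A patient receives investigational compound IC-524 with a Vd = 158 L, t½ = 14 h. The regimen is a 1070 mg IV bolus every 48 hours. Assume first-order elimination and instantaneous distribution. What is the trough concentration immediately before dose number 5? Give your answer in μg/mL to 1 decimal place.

0.7 μg/mL

f = (1/2)^(τ/t½) = (1/2)^(48/14) ≈ 0.0929.
C₀ = D/Vd = 1070/158 ≈ 6.772 μg/mL.
Before the 5th dose, 4 doses have been given. Superposition: Cmin = C₀·(f + f² + … + f^4).
≈ 6.772 × (0.0929 + 0.0086 + 0.0008 + 0.0001) ≈ 6.772 × 0.1024 ≈ 0.693 μg/mL.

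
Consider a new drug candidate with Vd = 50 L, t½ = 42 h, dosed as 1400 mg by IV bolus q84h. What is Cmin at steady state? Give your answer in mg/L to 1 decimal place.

The dosing interval is 2 half-lives, so f = 2^(−2) = 0.25.
Accumulation ratio R = 1/(1 − f) = 1/0.75 = 4/3.
Single-dose peak C₀ = D/Vd = 1400/50 = 28 mg/L.
Steady-state peak Cmax,ss = C₀·R = 28 × 4/3 ≈ 37.333 mg/L.
Steady-state trough Cmin,ss = Cmax,ss·f ≈ 37.333 × 0.25 ≈ 9.333 mg/L.

9.3 mg/L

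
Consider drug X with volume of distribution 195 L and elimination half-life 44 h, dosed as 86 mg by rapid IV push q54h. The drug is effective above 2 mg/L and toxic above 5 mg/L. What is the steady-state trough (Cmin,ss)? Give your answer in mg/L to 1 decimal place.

Over one 54-h interval, 54/44 ≈ 1.2273 half-lives elapse, leaving f ≈ 0.4271 of each dose.
Accumulation ratio R = 1/(1 − f) ≈ 1/0.5729 ≈ 1.7455.
Single-dose peak C₀ = D/Vd = 86/195 ≈ 0.441 mg/L.
Cmax,ss = C₀/(1 − f) ≈ 0.441/0.5729 ≈ 0.770 mg/L.
Steady-state trough Cmin,ss = Cmax,ss·f ≈ 0.770 × 0.4271 ≈ 0.329 mg/L.
Trough 0.3 mg/L vs MEC 2 mg/L: subtherapeutic.

0.3 mg/L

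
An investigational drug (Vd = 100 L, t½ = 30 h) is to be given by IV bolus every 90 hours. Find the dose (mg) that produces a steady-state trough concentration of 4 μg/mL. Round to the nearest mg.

2800 mg

τ/t½ = 90/30 ≈ 3, so f = (1/2)^(90/30) ≈ 0.125000.
Cmin,ss = (D/Vd)·f/(1−f), so D = Cmin,ss·Vd·(1−f)/f.
D = 4 × 100 × (1−f)/f ≈ 4 × 100 × 7.00000 ≈ 2800.00 mg.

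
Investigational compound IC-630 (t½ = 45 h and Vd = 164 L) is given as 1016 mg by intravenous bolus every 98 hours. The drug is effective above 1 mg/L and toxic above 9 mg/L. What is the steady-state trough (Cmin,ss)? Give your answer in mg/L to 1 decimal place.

Over one 98-h interval, 98/45 ≈ 2.1778 half-lives elapse, leaving f ≈ 0.2210 of each dose.
Each bolus raises the concentration by D/Vd = 1016/164 ≈ 6.195 mg/L.
Steady-state trough Cmin,ss = C₀·f/(1−f) ≈ 6.195 × 0.2210/0.7790 ≈ 1.758 mg/L.
Trough 1.8 mg/L vs MEC 1 mg/L: adequate.

1.8 mg/L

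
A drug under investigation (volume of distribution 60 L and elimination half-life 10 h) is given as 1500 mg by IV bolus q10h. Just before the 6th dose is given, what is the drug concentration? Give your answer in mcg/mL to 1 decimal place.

f = (1/2)^(τ/t½) = (1/2)^(10/10) ≈ 0.5000.
C₀ = D/Vd = 1500/60 ≈ 25.000 mcg/mL.
Before the 6th dose, 5 doses have been given. Superposition: Cmin = C₀·(f + f² + … + f^5).
≈ 25.000 × (0.5000 + 0.2500 + 0.1250 + 0.0625 + 0.0313) ≈ 25.000 × 0.9688 ≈ 24.220 mcg/mL.

24.2 mcg/mL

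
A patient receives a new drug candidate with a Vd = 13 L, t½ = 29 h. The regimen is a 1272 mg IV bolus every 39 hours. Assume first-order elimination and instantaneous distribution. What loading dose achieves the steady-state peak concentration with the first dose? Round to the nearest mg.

f = (1/2)^(39/29) ≈ 0.393701; accumulation ratio R = 1/(1−f) ≈ 1.64935.
Loading dose to hit Cmax,ss on first dose: D_load = D_maint·R ≈ 1272 × 1.64935 ≈ 2097.97 mg.

2098 mg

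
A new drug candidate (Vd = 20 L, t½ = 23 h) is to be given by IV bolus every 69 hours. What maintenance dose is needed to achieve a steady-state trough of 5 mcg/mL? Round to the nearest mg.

700 mg

τ/t½ = 69/23 ≈ 3, so f = (1/2)^(69/23) ≈ 0.125000.
Cmin,ss = (D/Vd)·f/(1−f), so D = Cmin,ss·Vd·(1−f)/f.
D = 5 × 20 × (1−f)/f ≈ 5 × 20 × 7.00000 ≈ 700.00 mg.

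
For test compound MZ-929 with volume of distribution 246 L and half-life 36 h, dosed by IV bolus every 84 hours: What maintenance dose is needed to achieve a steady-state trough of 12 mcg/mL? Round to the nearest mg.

τ/t½ = 84/36 ≈ 2.3333, so f = (1/2)^(84/36) ≈ 0.198425.
Cmin,ss = (D/Vd)·f/(1−f), so D = Cmin,ss·Vd·(1−f)/f.
D = 12 × 246 × (1−f)/f ≈ 12 × 246 × 4.03969 ≈ 11925.16 mg.

11925 mg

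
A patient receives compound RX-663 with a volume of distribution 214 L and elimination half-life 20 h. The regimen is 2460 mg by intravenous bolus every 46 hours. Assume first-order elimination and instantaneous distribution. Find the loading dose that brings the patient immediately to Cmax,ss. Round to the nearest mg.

f = (1/2)^(46/20) ≈ 0.203063; accumulation ratio R = 1/(1−f) ≈ 1.25480.
Loading dose to hit Cmax,ss on first dose: D_load = D_maint·R ≈ 2460 × 1.25480 ≈ 3086.81 mg.

3087 mg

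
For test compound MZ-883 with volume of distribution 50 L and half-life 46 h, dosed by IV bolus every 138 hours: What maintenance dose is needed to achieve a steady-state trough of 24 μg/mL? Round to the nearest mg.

8400 mg

τ/t½ = 138/46 ≈ 3, so f = (1/2)^(138/46) ≈ 0.125000.
Cmin,ss = (D/Vd)·f/(1−f), so D = Cmin,ss·Vd·(1−f)/f.
D = 24 × 50 × (1−f)/f ≈ 24 × 50 × 7.00000 ≈ 8400.00 mg.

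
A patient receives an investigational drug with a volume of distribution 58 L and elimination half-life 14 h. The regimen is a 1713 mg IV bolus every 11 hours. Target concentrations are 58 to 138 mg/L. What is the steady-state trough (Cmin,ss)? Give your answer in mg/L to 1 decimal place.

k = ln2/t½ = ln2/14 ≈ 0.049511 h⁻¹; fraction remaining f = e^(−kτ) = e^(−0.049511×11) ≈ 0.5801.
Each bolus raises the concentration by D/Vd = 1713/58 ≈ 29.534 mg/L.
Steady-state trough Cmin,ss = C₀·f/(1−f) ≈ 29.534 × 0.5801/0.4199 ≈ 40.802 mg/L.
Trough 40.8 mg/L vs MEC 58 mg/L: subtherapeutic.

40.8 mg/L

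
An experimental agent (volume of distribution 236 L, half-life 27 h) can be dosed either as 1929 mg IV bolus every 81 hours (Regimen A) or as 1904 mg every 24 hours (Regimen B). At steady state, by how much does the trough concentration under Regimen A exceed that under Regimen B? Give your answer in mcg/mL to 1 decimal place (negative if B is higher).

-8.3 mcg/mL

Regimen A: f = (1/2)^(81/27) ≈ 0.1250; Cmin,ss = (1929/236)·f/(1−f) ≈ 1.168 mcg/mL.
Regimen B: f = (1/2)^(24/27) ≈ 0.5400; Cmin,ss = (1904/236)·f/(1−f) ≈ 9.471 mcg/mL.
Difference ≈ 1.168 − 9.471 ≈ -8.303 mcg/mL.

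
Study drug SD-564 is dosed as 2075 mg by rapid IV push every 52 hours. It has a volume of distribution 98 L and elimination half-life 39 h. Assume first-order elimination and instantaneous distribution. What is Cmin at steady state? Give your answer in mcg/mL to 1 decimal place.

13.9 mcg/mL

τ/t½ = 52/39 ≈ 1.3333, so fraction remaining f = (1/2)^(52/39) ≈ 0.3969.
At steady state, accumulation factor R = 1/(1 − e^(−kτ)) ≈ 1.6581.
Each bolus raises the concentration by D/Vd = 2075/98 ≈ 21.173 mcg/mL.
Steady-state peak Cmax,ss = C₀·R ≈ 21.173 × 1.6581 ≈ 35.107 mcg/mL.
One interval later, Cmin,ss = Cmax,ss·e^(−kτ) ≈ 35.107 × 0.3969 ≈ 13.934 mcg/mL.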